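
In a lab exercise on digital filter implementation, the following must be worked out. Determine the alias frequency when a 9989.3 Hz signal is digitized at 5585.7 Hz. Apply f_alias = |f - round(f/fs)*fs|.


Compute the nearest integer multiple of fs to the signal:
n = round(9989.3 / 5585.7) = 2
f_alias = |9989.3 - 2 * 5585.7|
        = |9989.3 - 11171.4|
        = 1182.1 Hz

1182.1


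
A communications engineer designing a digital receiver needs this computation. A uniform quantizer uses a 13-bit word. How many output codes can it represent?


Number of quantization levels = 2^N
= 2^13
= 8192

8192


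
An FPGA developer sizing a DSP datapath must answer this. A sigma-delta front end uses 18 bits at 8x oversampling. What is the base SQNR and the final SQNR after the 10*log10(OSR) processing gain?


Step 1 — baseline SQNR at Nyquist:
SQNR_base = 6.02*N + 1.76
          = 6.02*18 + 1.76
          = 110.12 dB

Step 2 — oversampling processing gain:
G = 10*log10(OSR) = 10*log10(8) = 9.03 dB

Step 3 — total:
SQNR_total = 110.12 + 9.03 = 119.15 dB

Base SQNR = 110.12 dB; oversampled SQNR = 119.15 dB


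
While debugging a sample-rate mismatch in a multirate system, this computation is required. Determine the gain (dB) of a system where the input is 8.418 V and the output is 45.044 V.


Voltage gain in dB:
G = 20 * log10(Vout / Vin)
  = 20 * log10(45.044 / 8.418)
  = 20 * log10(5.350915)
  = 20 * 0.728428
  = 14.57 dB

14.57 dB


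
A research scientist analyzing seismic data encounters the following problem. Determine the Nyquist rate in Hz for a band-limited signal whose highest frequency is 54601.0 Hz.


The Nyquist rate is twice the maximum frequency component.
fs_min = 2 * fmax
      = 2 * 54601.0
      = 109202.0 Hz

109202.0


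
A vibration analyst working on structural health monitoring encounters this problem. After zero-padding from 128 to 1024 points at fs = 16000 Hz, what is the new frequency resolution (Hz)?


Frequency resolution after zero-padding:
N_padded = 128 * 8 = 1024
df = fs / N_padded
   = 16000 / 1024
   = 15.625 Hz

15.625 Hz


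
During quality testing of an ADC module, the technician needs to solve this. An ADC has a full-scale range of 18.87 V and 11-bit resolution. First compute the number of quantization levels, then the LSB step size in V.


Step 1 — number of quantization levels:
L = 2^N = 2^11 = 2048

Step 2 — LSB step size:
delta = Vfs / L
      = 18.87 / 2048
      = 0.00921387 V

Levels = 2048; step size = 0.00921387 V


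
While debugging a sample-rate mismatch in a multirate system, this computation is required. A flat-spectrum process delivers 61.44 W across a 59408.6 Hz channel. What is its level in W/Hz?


Power spectral density:
PSD = P / BW
    = 61.44 / 59408.6
    = 0.00103419 W/Hz

0.00103419 W/Hz


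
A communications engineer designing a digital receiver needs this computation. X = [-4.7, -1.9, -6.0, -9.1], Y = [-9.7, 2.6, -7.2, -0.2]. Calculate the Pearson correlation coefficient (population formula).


Pearson correlation coefficient (population):
r = cov(X,Y) / (std(X) * std(Y))
Mean X = -5.425, Mean Y = -3.625
Cov(X,Y) = 1.751875
Std(X) = 2.587832, Std(Y) = 5.004186
r = 0.1353

0.1353


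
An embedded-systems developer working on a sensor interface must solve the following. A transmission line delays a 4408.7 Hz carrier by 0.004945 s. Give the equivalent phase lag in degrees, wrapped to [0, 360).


Phase shift from frequency and time delay:
phi = 360 * f * t_delay
    = 360 * 4408.7 * 0.004945
    = 7848.37 degrees
    mod 360 = 288.37 degrees

288.37 degrees


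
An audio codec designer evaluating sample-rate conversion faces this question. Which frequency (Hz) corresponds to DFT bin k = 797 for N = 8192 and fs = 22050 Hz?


Frequency of DFT bin k:
f_k = k * fs / N
    = 797 * 22050 / 8192
    = 17573850 / 8192
    = 2145.245 Hz

2145.245 Hz


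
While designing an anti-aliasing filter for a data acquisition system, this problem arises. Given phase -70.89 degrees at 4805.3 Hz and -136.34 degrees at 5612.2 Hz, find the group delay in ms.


Group delay from phase difference:
tau = -d(phi)/d(omega)
d(phi) = -65.45 deg = -1.142318 rad
d(omega) = 2*pi*(5612.2 - 4805.3) = 5069.9022 rad/s
tau = -(-1.142318) / 5069.9022
    = 0.2253 ms

0.2253 ms


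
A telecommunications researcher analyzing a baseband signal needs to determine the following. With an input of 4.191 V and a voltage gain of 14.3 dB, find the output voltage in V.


Output voltage from dB gain:
V_out = V_in * 10^(gain_dB / 20)
      = 4.191 * 10^(14.3 / 20)
      = 4.191 * 5.188
      = 21.7429 V

21.7429 V


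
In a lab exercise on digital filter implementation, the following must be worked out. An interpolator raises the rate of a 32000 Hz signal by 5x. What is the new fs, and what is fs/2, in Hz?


Step 1 — output sample rate after interpolation by L:
fs_out = L * fs_in = 5 * 32000 = 160000 Hz

Step 2 — Nyquist frequency of the output stream:
f_Nyq = fs_out / 2 = 160000 / 2 = 80000.0 Hz

fs_out = 160000 Hz; f_Nyquist = 80000.0 Hz


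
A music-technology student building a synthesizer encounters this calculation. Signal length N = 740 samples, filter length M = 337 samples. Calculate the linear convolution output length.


Linear convolution output length:
L = N + M - 1
  = 740 + 337 - 1
  = 1076 samples

1076


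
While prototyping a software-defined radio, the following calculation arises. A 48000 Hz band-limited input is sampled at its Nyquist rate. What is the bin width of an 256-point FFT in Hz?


Step 1 — Nyquist sampling rate:
fs = 2 * fmax = 2 * 48000 = 96000 Hz

Step 2 — DFT bin spacing:
df = fs / N = 96000 / 256 = 375.0 Hz

375.0 Hz


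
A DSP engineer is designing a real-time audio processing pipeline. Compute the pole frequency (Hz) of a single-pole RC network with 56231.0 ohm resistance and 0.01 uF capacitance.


Cutoff frequency of a first-order RC filter:
fc = 1 / (2 * pi * R * C)
C = 0.01 uF = 1e-08 F
fc = 1 / (2 * pi * 56231.0 * 1e-08)
   = 1 / 0.0035330979300802
   = 283.037725 Hz

283.037725 Hz


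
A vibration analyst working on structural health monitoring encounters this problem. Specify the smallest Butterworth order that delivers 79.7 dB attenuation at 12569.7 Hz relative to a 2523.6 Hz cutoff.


Butterworth filter order formula:
n = log10(10^(A/10) - 1) / (2 * log10(f_stop/f_pass))
10^(79.7/10) - 1 = 93325429.0797
f_stop/f_pass = 12569.7 / 2523.6 = 4.9809
n = 5.7149 -> ceil = 6

6


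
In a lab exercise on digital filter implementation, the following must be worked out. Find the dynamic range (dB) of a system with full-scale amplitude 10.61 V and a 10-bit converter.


Dynamic range from full-scale to LSB:
V_min = V_max / 2^bits = 10.61 / 2^10
DR = 20 * log10(V_max / V_min)
   = 20 * log10(2^10)
   = 20 * 10 * log10(2)
   = 60.21 dB

60.21 dB


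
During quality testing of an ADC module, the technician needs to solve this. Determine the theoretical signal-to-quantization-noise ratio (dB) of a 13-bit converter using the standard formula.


Theoretical SNR for a full-scale sinusoid:
SNR = 6.02 * N + 1.76
    = 6.02 * 13 + 1.76
    = 78.26 + 1.76
    = 80.02 dB

80.02 dB


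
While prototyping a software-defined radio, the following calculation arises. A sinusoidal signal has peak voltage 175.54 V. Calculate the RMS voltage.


RMS voltage for a sinusoidal waveform:
V_rms = V_peak / sqrt(2)
      = 175.54 / 1.414214
      = 124.126 V

124.126 V


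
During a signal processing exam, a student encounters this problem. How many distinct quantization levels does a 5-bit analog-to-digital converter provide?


Number of quantization levels = 2^N
= 2^5
= 32

32


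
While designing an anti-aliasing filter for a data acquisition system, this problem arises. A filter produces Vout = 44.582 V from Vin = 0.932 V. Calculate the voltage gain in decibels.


Voltage gain in dB:
G = 20 * log10(Vout / Vin)
  = 20 * log10(44.582 / 0.932)
  = 20 * log10(47.834764)
  = 20 * 1.679744
  = 33.59 dB

33.59 dB


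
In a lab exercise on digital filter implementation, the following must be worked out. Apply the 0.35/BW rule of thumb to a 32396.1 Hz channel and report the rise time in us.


Rise time from bandwidth relationship:
tr = 0.35 / BW
   = 0.35 / 32396.1
   = 1.080376959e-05 s
   = 10.8038 us

10.8038 us


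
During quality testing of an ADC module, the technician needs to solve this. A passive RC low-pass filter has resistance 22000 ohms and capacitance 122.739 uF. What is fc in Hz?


Cutoff frequency of a first-order RC filter:
fc = 1 / (2 * pi * R * C)
C = 122.739 uF = 0.000122739 F
fc = 1 / (2 * pi * 22000 * 0.000122739)
   = 1 / 16.966221391194
   = 0.058941 Hz

0.058941 Hz


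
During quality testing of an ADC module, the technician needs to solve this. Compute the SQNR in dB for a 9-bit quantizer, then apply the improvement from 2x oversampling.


Step 1 — baseline SQNR at Nyquist:
SQNR_base = 6.02*N + 1.76
          = 6.02*9 + 1.76
          = 55.94 dB

Step 2 — oversampling processing gain:
G = 10*log10(OSR) = 10*log10(2) = 3.01 dB

Step 3 — total:
SQNR_total = 55.94 + 3.01 = 58.95 dB

Base SQNR = 55.94 dB; oversampled SQNR = 58.95 dB


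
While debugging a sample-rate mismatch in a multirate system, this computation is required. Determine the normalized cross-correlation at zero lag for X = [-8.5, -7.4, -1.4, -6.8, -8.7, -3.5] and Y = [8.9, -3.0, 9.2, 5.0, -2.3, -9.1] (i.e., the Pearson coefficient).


Pearson correlation coefficient (population):
r = cov(X,Y) / (std(X) * std(Y))
Mean X = -6.05, Mean Y = 1.45
Cov(X,Y) = 0.694167
Std(X) = 2.693665, Std(Y) = 6.749506
r = 0.0382

0.0382


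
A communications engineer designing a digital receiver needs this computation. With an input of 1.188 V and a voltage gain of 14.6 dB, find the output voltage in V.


Output voltage from dB gain:
V_out = V_in * 10^(gain_dB / 20)
      = 1.188 * 10^(14.6 / 20)
      = 1.188 * 5.370318
      = 6.3799 V

6.3799 V


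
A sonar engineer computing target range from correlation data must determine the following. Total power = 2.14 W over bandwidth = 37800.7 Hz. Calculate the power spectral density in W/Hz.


Power spectral density:
PSD = P / BW
    = 2.14 / 37800.7
    = 5.661e-05 W/Hz

5.661e-05 W/Hz


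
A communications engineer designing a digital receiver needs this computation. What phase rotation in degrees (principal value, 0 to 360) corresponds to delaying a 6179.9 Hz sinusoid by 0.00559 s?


Phase shift from frequency and time delay:
phi = 360 * f * t_delay
    = 360 * 6179.9 * 0.00559
    = 12436.43 degrees
    mod 360 = 196.43 degrees

196.43 degrees


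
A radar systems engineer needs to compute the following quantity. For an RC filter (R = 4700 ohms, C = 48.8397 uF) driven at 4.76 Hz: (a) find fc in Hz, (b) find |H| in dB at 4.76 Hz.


Step 1 — cutoff frequency:
fc = 1 / (2*pi*R*C)
C = 48.8397 uF = 4.88397e-05 F
fc = 1 / (2*pi*4700*4.88397e-05)
   = 0.693345 Hz

Step 2 — magnitude at f = 4.76 Hz:
|H(f)| = 1 / sqrt(1 + (f/fc)^2)
f/fc = 4.76 / 0.693345 = 6.865269
|H| = 1 / sqrt(1 + 47.131918) = 0.1441396
|H|_dB = 20*log10(0.1441396) = -16.82 dB

fc = 0.693345 Hz; |H(4.76 Hz)| = -16.82 dB


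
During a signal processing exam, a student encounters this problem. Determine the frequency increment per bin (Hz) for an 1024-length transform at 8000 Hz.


DFT frequency resolution:
df = fs / N
   = 8000 / 1024
   = 7.8125 Hz

7.8125 Hz


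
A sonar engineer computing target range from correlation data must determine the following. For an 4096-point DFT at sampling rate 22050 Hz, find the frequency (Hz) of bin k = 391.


Frequency of DFT bin k:
f_k = k * fs / N
    = 391 * 22050 / 4096
    = 8621550 / 4096
    = 2104.871 Hz

2104.871 Hz


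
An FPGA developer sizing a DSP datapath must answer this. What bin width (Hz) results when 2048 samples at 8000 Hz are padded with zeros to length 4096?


Frequency resolution after zero-padding:
N_padded = 2048 * 2 = 4096
df = fs / N_padded
   = 8000 / 4096
   = 1.9531 Hz

1.9531 Hz


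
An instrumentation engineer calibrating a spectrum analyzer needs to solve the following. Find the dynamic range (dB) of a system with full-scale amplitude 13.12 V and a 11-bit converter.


Dynamic range from full-scale to LSB:
V_min = V_max / 2^bits = 13.12 / 2^11
DR = 20 * log10(V_max / V_min)
   = 20 * log10(2^11)
   = 20 * 11 * log10(2)
   = 66.23 dB

66.23 dB


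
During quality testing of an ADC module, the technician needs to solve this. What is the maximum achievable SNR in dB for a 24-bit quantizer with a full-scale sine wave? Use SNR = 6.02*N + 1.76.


Theoretical SNR for a full-scale sinusoid:
SNR = 6.02 * N + 1.76
    = 6.02 * 24 + 1.76
    = 144.48 + 1.76
    = 146.24 dB

146.24 dB


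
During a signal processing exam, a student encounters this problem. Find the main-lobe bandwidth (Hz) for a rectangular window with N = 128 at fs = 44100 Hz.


Main lobe width for a rectangular window:
Width = 2 * fs / N
      = 2 * 44100 / 128
      = 88200 / 128
      = 689.062 Hz

689.062 Hz


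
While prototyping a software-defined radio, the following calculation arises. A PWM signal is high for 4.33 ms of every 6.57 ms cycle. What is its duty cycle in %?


Duty cycle as a percentage:
DC = (t_on / T) * 100
   = (4.33 / 6.57) * 100
   = 0.659056 * 100
   = 65.91 %

65.91 %


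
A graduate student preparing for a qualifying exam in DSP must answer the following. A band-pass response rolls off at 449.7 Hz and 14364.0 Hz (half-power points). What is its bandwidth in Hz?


Bandwidth is the difference of -3dB frequencies:
BW = f_high - f_low
   = 14364.0 - 449.7
   = 13914.3 Hz

13914.3 Hz


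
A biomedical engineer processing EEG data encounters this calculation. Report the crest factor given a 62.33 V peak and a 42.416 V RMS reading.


Crest factor is the ratio of peak to RMS:
CF = V_peak / V_rms
   = 62.33 / 42.416
   = 1.4695

1.4695


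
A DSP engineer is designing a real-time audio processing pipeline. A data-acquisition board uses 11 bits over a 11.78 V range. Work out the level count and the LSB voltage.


Step 1 — number of quantization levels:
L = 2^N = 2^11 = 2048

Step 2 — LSB step size:
delta = Vfs / L
      = 11.78 / 2048
      = 0.00575195 V

Levels = 2048; step size = 0.00575195 V


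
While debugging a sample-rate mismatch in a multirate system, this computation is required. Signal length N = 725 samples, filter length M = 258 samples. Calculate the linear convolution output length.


Linear convolution output length:
L = N + M - 1
  = 725 + 258 - 1
  = 982 samples

982


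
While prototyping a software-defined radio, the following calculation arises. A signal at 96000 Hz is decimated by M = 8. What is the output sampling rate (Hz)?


Decimation reduces the sample rate:
fs_out = fs_in / M
       = 96000 / 8
       = 12000.0 Hz

12000.0 Hz


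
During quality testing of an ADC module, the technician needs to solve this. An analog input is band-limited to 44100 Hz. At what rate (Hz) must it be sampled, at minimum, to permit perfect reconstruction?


The Nyquist rate is twice the maximum frequency component.
fs_min = 2 * fmax
      = 2 * 44100
      = 88200 Hz

88200


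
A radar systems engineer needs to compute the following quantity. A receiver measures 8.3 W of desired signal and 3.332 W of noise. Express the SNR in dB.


SNR in decibels:
SNR = 10 * log10(Ps / Pn)
    = 10 * log10(8.3 / 3.332)
    = 10 * log10(2.491)
    = 10 * 0.3964
    = 3.96 dB

3.96 dB


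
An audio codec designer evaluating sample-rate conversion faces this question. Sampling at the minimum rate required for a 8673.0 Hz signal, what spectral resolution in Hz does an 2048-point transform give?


Step 1 — Nyquist sampling rate:
fs = 2 * fmax = 2 * 8673.0 = 17346.0 Hz

Step 2 — DFT bin spacing:
df = fs / N = 17346.0 / 2048 = 8.4697 Hz

8.4697 Hz


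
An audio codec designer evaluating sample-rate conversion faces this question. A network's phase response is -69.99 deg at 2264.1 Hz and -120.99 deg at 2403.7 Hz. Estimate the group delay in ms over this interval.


Group delay from phase difference:
tau = -d(phi)/d(omega)
d(phi) = -51.0 deg = -0.890118 rad
d(omega) = 2*pi*(2403.7 - 2264.1) = 877.1327 rad/s
tau = -(-0.890118) / 877.1327
    = 1.0148 ms

1.0148 ms


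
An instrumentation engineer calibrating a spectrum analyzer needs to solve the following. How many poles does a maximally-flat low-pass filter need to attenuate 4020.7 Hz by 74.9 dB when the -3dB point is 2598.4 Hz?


Butterworth filter order formula:
n = log10(10^(A/10) - 1) / (2 * log10(f_stop/f_pass))
10^(74.9/10) - 1 = 30902953.3251
f_stop/f_pass = 4020.7 / 2598.4 = 1.5474
n = 19.7526 -> ceil = 20

20


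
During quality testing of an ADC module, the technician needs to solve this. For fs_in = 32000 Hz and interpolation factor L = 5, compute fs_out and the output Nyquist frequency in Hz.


Step 1 — output sample rate after interpolation by L:
fs_out = L * fs_in = 5 * 32000 = 160000 Hz

Step 2 — Nyquist frequency of the output stream:
f_Nyq = fs_out / 2 = 160000 / 2 = 80000.0 Hz

fs_out = 160000 Hz; f_Nyquist = 80000.0 Hz


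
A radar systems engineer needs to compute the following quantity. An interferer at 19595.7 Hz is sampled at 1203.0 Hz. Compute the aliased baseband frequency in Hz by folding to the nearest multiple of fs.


Compute the nearest integer multiple of fs to the signal:
n = round(19595.7 / 1203.0) = 16
f_alias = |19595.7 - 16 * 1203.0|
        = |19595.7 - 19248.0|
        = 347.7 Hz

347.7


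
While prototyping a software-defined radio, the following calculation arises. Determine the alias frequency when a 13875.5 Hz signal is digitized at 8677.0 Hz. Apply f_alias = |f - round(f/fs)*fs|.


Compute the nearest integer multiple of fs to the signal:
n = round(13875.5 / 8677.0) = 2
f_alias = |13875.5 - 2 * 8677.0|
        = |13875.5 - 17354.0|
        = 3478.5 Hz

3478.5


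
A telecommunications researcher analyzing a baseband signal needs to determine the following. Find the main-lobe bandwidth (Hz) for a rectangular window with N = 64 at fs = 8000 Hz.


Main lobe width for a rectangular window:
Width = 2 * fs / N
      = 2 * 8000 / 64
      = 16000 / 64
      = 250.0 Hz

250.0 Hz


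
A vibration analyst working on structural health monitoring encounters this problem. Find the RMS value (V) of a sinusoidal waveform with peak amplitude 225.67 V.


RMS voltage for a sinusoidal waveform:
V_rms = V_peak / sqrt(2)
      = 225.67 / 1.414214
      = 159.573 V

159.573 V


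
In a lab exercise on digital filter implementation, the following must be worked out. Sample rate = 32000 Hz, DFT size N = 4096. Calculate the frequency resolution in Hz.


DFT frequency resolution:
df = fs / N
   = 32000 / 4096
   = 7.8125 Hz

7.8125 Hz


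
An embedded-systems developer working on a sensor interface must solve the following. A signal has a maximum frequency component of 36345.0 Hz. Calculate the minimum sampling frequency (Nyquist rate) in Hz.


The Nyquist rate is twice the maximum frequency component.
fs_min = 2 * fmax
      = 2 * 36345.0
      = 72690.0 Hz

72690.0


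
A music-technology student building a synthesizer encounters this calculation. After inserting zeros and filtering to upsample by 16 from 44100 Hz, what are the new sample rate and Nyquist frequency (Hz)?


Step 1 — output sample rate after interpolation by L:
fs_out = L * fs_in = 16 * 44100 = 705600 Hz

Step 2 — Nyquist frequency of the output stream:
f_Nyq = fs_out / 2 = 705600 / 2 = 352800.0 Hz

fs_out = 705600 Hz; f_Nyquist = 352800.0 Hz


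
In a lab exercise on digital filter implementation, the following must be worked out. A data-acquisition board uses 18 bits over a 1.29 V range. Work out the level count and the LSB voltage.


Step 1 — number of quantization levels:
L = 2^N = 2^18 = 262144

Step 2 — LSB step size:
delta = Vfs / L
      = 1.29 / 262144
      = 4.92e-06 V

Levels = 262144; step size = 4.92e-06 V


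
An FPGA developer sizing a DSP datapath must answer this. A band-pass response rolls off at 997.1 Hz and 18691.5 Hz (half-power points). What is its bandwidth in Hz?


Bandwidth is the difference of -3dB frequencies:
BW = f_high - f_low
   = 18691.5 - 997.1
   = 17694.4 Hz

17694.4 Hz


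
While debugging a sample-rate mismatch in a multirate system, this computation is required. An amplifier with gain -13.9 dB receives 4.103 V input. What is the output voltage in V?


Output voltage from dB gain:
V_out = V_in * 10^(gain_dB / 20)
      = 4.103 * 10^(-13.9 / 20)
      = 4.103 * 0.201837
      = 0.8281 V

0.8281 V


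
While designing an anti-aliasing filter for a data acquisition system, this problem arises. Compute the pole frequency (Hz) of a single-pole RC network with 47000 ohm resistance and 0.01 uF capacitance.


Cutoff frequency of a first-order RC filter:
fc = 1 / (2 * pi * R * C)
C = 0.01 uF = 1e-08 F
fc = 1 / (2 * pi * 47000 * 1e-08)
   = 1 / 0.0029530970943744
   = 338.627538 Hz

338.627538 Hz


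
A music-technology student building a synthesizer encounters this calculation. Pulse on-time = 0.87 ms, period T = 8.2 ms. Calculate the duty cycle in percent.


Duty cycle as a percentage:
DC = (t_on / T) * 100
   = (0.87 / 8.2) * 100
   = 0.106098 * 100
   = 10.61 %

10.61 %


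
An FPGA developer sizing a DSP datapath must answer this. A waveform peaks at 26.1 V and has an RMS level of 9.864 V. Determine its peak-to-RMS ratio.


Crest factor is the ratio of peak to RMS:
CF = V_peak / V_rms
   = 26.1 / 9.864
   = 2.646

2.646


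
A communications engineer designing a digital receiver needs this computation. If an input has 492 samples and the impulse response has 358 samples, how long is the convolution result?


Linear convolution output length:
L = N + M - 1
  = 492 + 358 - 1
  = 849 samples

849


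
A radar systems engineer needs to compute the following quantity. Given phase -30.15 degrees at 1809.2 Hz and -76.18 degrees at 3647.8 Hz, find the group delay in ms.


Group delay from phase difference:
tau = -d(phi)/d(omega)
d(phi) = -46.03 deg = -0.803375 rad
d(omega) = 2*pi*(3647.8 - 1809.2) = 11552.2645 rad/s
tau = -(-0.803375) / 11552.2645
    = 0.0695 ms

0.0695 ms


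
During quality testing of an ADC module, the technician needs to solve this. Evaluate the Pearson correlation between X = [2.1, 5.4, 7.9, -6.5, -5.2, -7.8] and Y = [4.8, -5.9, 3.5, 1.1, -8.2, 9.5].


Pearson correlation coefficient (population):
r = cov(X,Y) / (std(X) * std(Y))
Mean X = -0.6833, Mean Y = 0.8
Cov(X,Y) = -4.91
Std(X) = 6.10066, Std(Y) = 6.12318
r = -0.1314

-0.1314


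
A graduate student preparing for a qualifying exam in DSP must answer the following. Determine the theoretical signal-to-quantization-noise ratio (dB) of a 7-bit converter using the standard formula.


Theoretical SNR for a full-scale sinusoid:
SNR = 6.02 * N + 1.76
    = 6.02 * 7 + 1.76
    = 42.14 + 1.76
    = 43.9 dB

43.9 dB


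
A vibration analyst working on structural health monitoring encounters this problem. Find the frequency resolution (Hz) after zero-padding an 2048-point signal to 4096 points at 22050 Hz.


Frequency resolution after zero-padding:
N_padded = 2048 * 2 = 4096
df = fs / N_padded
   = 22050 / 4096
   = 5.3833 Hz

5.3833 Hz


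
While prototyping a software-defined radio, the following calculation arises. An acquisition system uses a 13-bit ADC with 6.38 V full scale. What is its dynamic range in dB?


Dynamic range from full-scale to LSB:
V_min = V_max / 2^bits = 6.38 / 2^13
DR = 20 * log10(V_max / V_min)
   = 20 * log10(2^13)
   = 20 * 13 * log10(2)
   = 78.27 dB

78.27 dB


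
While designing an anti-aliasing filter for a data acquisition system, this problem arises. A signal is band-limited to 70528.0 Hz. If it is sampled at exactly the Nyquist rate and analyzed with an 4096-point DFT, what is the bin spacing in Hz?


Step 1 — Nyquist sampling rate:
fs = 2 * fmax = 2 * 70528.0 = 141056.0 Hz

Step 2 — DFT bin spacing:
df = fs / N = 141056.0 / 4096 = 34.4375 Hz

34.4375 Hz


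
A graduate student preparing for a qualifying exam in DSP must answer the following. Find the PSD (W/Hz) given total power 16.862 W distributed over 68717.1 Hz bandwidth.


Power spectral density:
PSD = P / BW
    = 16.862 / 68717.1
    = 0.00024538 W/Hz

0.00024538 W/Hz


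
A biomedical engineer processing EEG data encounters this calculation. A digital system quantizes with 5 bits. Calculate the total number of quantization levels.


Number of quantization levels = 2^N
= 2^5
= 32

32


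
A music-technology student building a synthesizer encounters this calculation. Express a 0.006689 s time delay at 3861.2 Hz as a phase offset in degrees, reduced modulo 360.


Phase shift from frequency and time delay:
phi = 360 * f * t_delay
    = 360 * 3861.2 * 0.006689
    = 9297.92 degrees
    mod 360 = 297.92 degrees

297.92 degrees


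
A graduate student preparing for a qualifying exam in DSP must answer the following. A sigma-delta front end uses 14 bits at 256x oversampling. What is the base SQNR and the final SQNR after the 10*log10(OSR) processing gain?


Step 1 — baseline SQNR at Nyquist:
SQNR_base = 6.02*N + 1.76
          = 6.02*14 + 1.76
          = 86.04 dB

Step 2 — oversampling processing gain:
G = 10*log10(OSR) = 10*log10(256) = 24.08 dB

Step 3 — total:
SQNR_total = 86.04 + 24.08 = 110.12 dB

Base SQNR = 86.04 dB; oversampled SQNR = 110.12 dB


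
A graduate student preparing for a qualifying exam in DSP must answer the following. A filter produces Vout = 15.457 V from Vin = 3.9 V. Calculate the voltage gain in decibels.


Voltage gain in dB:
G = 20 * log10(Vout / Vin)
  = 20 * log10(15.457 / 3.9)
  = 20 * log10(3.963333)
  = 20 * 0.598061
  = 11.96 dB

11.96 dB


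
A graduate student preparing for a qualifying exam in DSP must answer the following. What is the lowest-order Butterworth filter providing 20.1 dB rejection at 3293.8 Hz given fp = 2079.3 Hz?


Butterworth filter order formula:
n = log10(10^(A/10) - 1) / (2 * log10(f_stop/f_pass))
10^(20.1/10) - 1 = 101.3293
f_stop/f_pass = 3293.8 / 2079.3 = 1.5841
n = 5.0199 -> ceil = 6

6


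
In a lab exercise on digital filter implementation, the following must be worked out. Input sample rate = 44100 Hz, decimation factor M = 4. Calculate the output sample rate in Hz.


Decimation reduces the sample rate:
fs_out = fs_in / M
       = 44100 / 4
       = 11025.0 Hz

11025.0 Hz


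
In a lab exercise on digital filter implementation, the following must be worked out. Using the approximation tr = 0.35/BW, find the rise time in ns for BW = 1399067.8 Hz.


Rise time from bandwidth relationship:
tr = 0.35 / BW
   = 0.35 / 1399067.8
   = 2.501665752e-07 s
   = 250.1666 ns

250.1666 ns


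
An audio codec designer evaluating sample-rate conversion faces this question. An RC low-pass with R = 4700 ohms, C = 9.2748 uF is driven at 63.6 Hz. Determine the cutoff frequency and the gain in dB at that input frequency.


Step 1 — cutoff frequency:
fc = 1 / (2*pi*R*C)
C = 9.2748 uF = 9.2748e-06 F
fc = 1 / (2*pi*4700*9.2748e-06)
   = 3.65105 Hz

Step 2 — magnitude at f = 63.6 Hz:
|H(f)| = 1 / sqrt(1 + (f/fc)^2)
f/fc = 63.6 / 3.65105 = 17.419646
|H| = 1 / sqrt(1 + 303.444067) = 0.0573121
|H|_dB = 20*log10(0.0573121) = -24.84 dB

fc = 3.65105 Hz; |H(63.6 Hz)| = -24.84 dB


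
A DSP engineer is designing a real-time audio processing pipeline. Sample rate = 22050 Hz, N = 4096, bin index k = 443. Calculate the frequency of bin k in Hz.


Frequency of DFT bin k:
f_k = k * fs / N
    = 443 * 22050 / 4096
    = 9768150 / 4096
    = 2384.802 Hz

2384.802 Hz


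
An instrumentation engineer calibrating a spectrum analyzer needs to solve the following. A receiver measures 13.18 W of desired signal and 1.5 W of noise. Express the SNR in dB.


SNR in decibels:
SNR = 10 * log10(Ps / Pn)
    = 10 * log10(13.18 / 1.5)
    = 10 * log10(8.7867)
    = 10 * 0.9438
    = 9.44 dB

9.44 dB


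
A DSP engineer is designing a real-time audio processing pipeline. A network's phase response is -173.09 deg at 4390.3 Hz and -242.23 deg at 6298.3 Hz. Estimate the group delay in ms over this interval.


Group delay from phase difference:
tau = -d(phi)/d(omega)
d(phi) = -69.14 deg = -1.206721 rad
d(omega) = 2*pi*(6298.3 - 4390.3) = 11988.3176 rad/s
tau = -(-1.206721) / 11988.3176
    = 0.1007 ms

0.1007 ms


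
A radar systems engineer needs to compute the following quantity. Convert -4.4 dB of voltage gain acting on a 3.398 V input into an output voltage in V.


Output voltage from dB gain:
V_out = V_in * 10^(gain_dB / 20)
      = 3.398 * 10^(-4.4 / 20)
      = 3.398 * 0.60256
      = 2.0475 V

2.0475 V


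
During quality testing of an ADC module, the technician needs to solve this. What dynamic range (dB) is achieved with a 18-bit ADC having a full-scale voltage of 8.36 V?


Dynamic range from full-scale to LSB:
V_min = V_max / 2^bits = 8.36 / 2^18
DR = 20 * log10(V_max / V_min)
   = 20 * log10(2^18)
   = 20 * 18 * log10(2)
   = 108.37 dB

108.37 dB


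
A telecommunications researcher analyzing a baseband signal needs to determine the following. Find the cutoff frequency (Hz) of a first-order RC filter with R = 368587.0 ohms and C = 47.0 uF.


Cutoff frequency of a first-order RC filter:
fc = 1 / (2 * pi * R * C)
C = 47.0 uF = 4.7e-05 F
fc = 1 / (2 * pi * 368587.0 * 4.7e-05)
   = 1 / 108.84731987242
   = 0.009187 Hz

0.009187 Hz


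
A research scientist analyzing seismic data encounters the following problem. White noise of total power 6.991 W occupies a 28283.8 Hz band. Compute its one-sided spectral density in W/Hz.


Power spectral density:
PSD = P / BW
    = 6.991 / 28283.8
    = 0.00024717 W/Hz

0.00024717 W/Hz


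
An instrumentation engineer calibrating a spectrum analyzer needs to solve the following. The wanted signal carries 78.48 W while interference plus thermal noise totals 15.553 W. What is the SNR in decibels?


SNR in decibels:
SNR = 10 * log10(Ps / Pn)
    = 10 * log10(78.48 / 15.553)
    = 10 * log10(5.046)
    = 10 * 0.7029
    = 7.03 dB

7.03 dB


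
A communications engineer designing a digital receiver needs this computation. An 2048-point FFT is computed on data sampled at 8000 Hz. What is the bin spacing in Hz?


DFT frequency resolution:
df = fs / N
   = 8000 / 2048
   = 3.9062 Hz

3.9062 Hz


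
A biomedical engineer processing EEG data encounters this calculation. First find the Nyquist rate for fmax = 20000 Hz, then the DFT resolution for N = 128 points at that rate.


Step 1 — Nyquist sampling rate:
fs = 2 * fmax = 2 * 20000 = 40000 Hz

Step 2 — DFT bin spacing:
df = fs / N = 40000 / 128 = 312.5 Hz

312.5 Hz


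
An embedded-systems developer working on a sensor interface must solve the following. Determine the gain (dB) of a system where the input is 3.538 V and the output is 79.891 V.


Voltage gain in dB:
G = 20 * log10(Vout / Vin)
  = 20 * log10(79.891 / 3.538)
  = 20 * log10(22.580837)
  = 20 * 1.35374
  = 27.07 dB

27.07 dB


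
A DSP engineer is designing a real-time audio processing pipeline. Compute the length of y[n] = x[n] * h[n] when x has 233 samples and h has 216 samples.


Linear convolution output length:
L = N + M - 1
  = 233 + 216 - 1
  = 448 samples

448


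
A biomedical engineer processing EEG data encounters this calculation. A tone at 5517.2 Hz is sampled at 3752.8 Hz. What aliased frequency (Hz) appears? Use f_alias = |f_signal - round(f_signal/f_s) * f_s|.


Compute the nearest integer multiple of fs to the signal:
n = round(5517.2 / 3752.8) = 1
f_alias = |5517.2 - 1 * 3752.8|
        = |5517.2 - 3752.8|
        = 1764.4 Hz

1764.4


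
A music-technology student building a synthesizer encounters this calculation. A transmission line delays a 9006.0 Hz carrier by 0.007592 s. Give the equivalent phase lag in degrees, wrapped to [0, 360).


Phase shift from frequency and time delay:
phi = 360 * f * t_delay
    = 360 * 9006.0 * 0.007592
    = 24614.48 degrees
    mod 360 = 134.48 degrees

134.48 degrees


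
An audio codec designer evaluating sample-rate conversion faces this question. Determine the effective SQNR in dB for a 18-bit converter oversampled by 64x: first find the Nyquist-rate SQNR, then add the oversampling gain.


Step 1 — baseline SQNR at Nyquist:
SQNR_base = 6.02*N + 1.76
          = 6.02*18 + 1.76
          = 110.12 dB

Step 2 — oversampling processing gain:
G = 10*log10(OSR) = 10*log10(64) = 18.06 dB

Step 3 — total:
SQNR_total = 110.12 + 18.06 = 128.18 dB

Base SQNR = 110.12 dB; oversampled SQNR = 128.18 dB


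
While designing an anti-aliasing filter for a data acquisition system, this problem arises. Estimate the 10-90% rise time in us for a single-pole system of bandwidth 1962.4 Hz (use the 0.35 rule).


Rise time from bandwidth relationship:
tr = 0.35 / BW
   = 0.35 / 1962.4
   = 0.0001783530371 s
   = 178.353 us

178.353 us


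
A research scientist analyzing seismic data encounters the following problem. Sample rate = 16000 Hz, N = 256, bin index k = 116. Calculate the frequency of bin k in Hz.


Frequency of DFT bin k:
f_k = k * fs / N
    = 116 * 16000 / 256
    = 1856000 / 256
    = 7250.0 Hz

7250.0 Hz


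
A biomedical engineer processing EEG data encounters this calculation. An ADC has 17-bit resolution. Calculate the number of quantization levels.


Number of quantization levels = 2^N
= 2^17
= 131072

131072


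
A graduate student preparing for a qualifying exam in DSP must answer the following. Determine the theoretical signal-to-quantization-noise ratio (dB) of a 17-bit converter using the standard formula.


Theoretical SNR for a full-scale sinusoid:
SNR = 6.02 * N + 1.76
    = 6.02 * 17 + 1.76
    = 102.34 + 1.76
    = 104.1 dB

104.1 dB


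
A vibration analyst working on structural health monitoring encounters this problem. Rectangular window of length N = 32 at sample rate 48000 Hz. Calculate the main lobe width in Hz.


Main lobe width for a rectangular window:
Width = 2 * fs / N
      = 2 * 48000 / 32
      = 96000 / 32
      = 3000.0 Hz

3000.0 Hz


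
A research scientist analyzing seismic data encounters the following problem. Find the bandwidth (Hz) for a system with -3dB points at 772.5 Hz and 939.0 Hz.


Bandwidth is the difference of -3dB frequencies:
BW = f_high - f_low
   = 939.0 - 772.5
   = 166.5 Hz

166.5 Hz


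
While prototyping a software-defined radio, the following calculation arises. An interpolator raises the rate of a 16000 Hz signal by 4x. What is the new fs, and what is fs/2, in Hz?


Step 1 — output sample rate after interpolation by L:
fs_out = L * fs_in = 4 * 16000 = 64000 Hz

Step 2 — Nyquist frequency of the output stream:
f_Nyq = fs_out / 2 = 64000 / 2 = 32000.0 Hz

fs_out = 64000 Hz; f_Nyquist = 32000.0 Hz


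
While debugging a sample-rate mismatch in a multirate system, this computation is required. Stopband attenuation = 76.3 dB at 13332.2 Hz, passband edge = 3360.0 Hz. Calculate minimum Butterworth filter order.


Butterworth filter order formula:
n = log10(10^(A/10) - 1) / (2 * log10(f_stop/f_pass))
10^(76.3/10) - 1 = 42657950.8802
f_stop/f_pass = 13332.2 / 3360.0 = 3.9679
n = 6.3736 -> ceil = 7

7


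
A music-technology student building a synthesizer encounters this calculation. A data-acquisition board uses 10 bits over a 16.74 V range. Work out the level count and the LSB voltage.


Step 1 — number of quantization levels:
L = 2^N = 2^10 = 1024

Step 2 — LSB step size:
delta = Vfs / L
      = 16.74 / 1024
      = 0.01634766 V

Levels = 1024; step size = 0.01634766 V


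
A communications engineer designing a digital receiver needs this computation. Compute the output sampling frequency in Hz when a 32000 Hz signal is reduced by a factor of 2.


Decimation reduces the sample rate:
fs_out = fs_in / M
       = 32000 / 2
       = 16000.0 Hz

16000.0 Hz


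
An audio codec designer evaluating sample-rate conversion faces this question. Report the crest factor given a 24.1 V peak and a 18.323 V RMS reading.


Crest factor is the ratio of peak to RMS:
CF = V_peak / V_rms
   = 24.1 / 18.323
   = 1.3153

1.3153


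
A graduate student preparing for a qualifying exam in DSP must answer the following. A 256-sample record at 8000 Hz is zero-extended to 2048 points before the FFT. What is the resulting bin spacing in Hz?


Frequency resolution after zero-padding:
N_padded = 256 * 8 = 2048
df = fs / N_padded
   = 8000 / 2048
   = 3.9062 Hz

3.9062 Hz


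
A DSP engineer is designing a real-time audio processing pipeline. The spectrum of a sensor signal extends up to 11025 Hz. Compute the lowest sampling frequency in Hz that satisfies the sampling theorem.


The Nyquist rate is twice the maximum frequency component.
fs_min = 2 * fmax
      = 2 * 11025
      = 22050 Hz

22050


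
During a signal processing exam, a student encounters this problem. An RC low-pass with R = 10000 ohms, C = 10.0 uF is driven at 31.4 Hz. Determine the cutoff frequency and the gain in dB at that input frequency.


Step 1 — cutoff frequency:
fc = 1 / (2*pi*R*C)
C = 10.0 uF = 1e-05 F
fc = 1 / (2*pi*10000*1e-05)
   = 1.59155 Hz

Step 2 — magnitude at f = 31.4 Hz:
|H(f)| = 1 / sqrt(1 + (f/fc)^2)
f/fc = 31.4 / 1.59155 = 19.729195
|H| = 1 / sqrt(1 + 389.241135) = 0.0506213
|H|_dB = 20*log10(0.0506213) = -25.91 dB

fc = 1.59155 Hz; |H(31.4 Hz)| = -25.91 dB


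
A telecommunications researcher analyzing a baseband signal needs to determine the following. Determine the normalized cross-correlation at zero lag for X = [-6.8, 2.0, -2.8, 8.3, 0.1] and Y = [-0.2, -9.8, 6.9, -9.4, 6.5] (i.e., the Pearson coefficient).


Pearson correlation coefficient (population):
r = cov(X,Y) / (std(X) * std(Y))
Mean X = 0.16, Mean Y = -1.2
Cov(X,Y) = -22.794
Std(X) = 5.036904, Std(Y) = 7.308899
r = -0.6192

-0.6192


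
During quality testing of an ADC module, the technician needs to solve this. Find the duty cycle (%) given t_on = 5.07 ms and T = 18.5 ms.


Duty cycle as a percentage:
DC = (t_on / T) * 100
   = (5.07 / 18.5) * 100
   = 0.274054 * 100
   = 27.41 %

27.41 %


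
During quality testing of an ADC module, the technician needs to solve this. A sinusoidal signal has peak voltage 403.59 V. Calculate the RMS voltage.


RMS voltage for a sinusoidal waveform:
V_rms = V_peak / sqrt(2)
      = 403.59 / 1.414214
      = 285.381 V

285.381 V


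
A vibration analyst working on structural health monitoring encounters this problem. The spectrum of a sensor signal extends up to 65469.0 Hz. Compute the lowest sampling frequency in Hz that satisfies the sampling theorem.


The Nyquist rate is twice the maximum frequency component.
fs_min = 2 * fmax
      = 2 * 65469.0
      = 130938.0 Hz

130938.0


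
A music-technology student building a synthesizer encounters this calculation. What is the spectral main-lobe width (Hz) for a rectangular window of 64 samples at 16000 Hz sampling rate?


Main lobe width for a rectangular window:
Width = 2 * fs / N
      = 2 * 16000 / 64
      = 32000 / 64
      = 500.0 Hz

500.0 Hz


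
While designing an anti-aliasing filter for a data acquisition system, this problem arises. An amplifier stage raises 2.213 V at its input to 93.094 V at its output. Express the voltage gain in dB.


Voltage gain in dB:
G = 20 * log10(Vout / Vin)
  = 20 * log10(93.094 / 2.213)
  = 20 * log10(42.066878)
  = 20 * 1.62394
  = 32.48 dB

32.48 dB


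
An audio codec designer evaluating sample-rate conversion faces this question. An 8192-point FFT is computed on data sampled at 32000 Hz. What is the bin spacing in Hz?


DFT frequency resolution:
df = fs / N
   = 32000 / 8192
   = 3.9062 Hz

3.9062 Hz


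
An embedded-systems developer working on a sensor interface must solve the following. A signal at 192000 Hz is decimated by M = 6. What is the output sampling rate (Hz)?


Decimation reduces the sample rate:
fs_out = fs_in / M
       = 192000 / 6
       = 32000.0 Hz

32000.0 Hz
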